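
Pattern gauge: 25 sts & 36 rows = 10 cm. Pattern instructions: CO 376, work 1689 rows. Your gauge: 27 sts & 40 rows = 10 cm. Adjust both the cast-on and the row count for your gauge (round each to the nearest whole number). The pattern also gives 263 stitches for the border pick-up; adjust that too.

Stitches: 376 × 27/25 = 406.08 → 406.
Rows: 1689 × 40/36 = 1876.67 → 1877.
border pick-up: 263 × 27/25 = 284.04 → 284.

Cast on 406 stitches; work 1877 rows; border pick-up 284 stitches.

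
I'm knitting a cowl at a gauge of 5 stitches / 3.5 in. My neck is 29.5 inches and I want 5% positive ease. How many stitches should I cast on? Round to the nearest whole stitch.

CO 44 sts.

Finished = 29.5 × 1.05 = 30.98 in.
5 / 3.5 = 1.429 sts per inch.
30.98 × 1.429 = 44.25 sts.
→ 44 sts.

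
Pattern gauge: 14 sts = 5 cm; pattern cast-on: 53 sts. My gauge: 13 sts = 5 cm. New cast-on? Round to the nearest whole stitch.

Scale factor = 13 / 14 = 0.929.
53 × 13 / 14 = 49.21 sts.
→ 49 sts.

CO 49 sts.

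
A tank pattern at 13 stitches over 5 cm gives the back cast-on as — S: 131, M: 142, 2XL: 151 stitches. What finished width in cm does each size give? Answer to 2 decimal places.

S 50.38 cm; M 54.62 cm; 2XL 58.08 cm.

13/5 = 2.6 sts per cm.
S: 131 / 2.6 = 50.385 → 50.38 cm.
M: 142 / 2.6 = 54.615 → 54.62 cm.
2XL: 151 / 2.6 = 58.077 → 58.08 cm.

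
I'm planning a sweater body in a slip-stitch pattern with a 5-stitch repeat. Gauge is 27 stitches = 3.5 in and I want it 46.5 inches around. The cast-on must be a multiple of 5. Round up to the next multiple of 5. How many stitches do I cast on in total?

CO 360 sts.

27 / 3.5 = 7.714 sts per inch.
46.5 × 7.714 = 358.71 sts.
Next multiple of 5: 360.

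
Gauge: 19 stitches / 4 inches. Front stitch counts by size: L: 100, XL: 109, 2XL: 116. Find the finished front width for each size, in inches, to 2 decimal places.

19/4 = 4.75 sts per in.
L: 100 / 4.75 = 21.053 → 21.05 in.
XL: 109 / 4.75 = 22.947 → 22.95 in.
2XL: 116 / 4.75 = 24.421 → 24.42 in.

L 21.05 inches; XL 22.95 inches; 2XL 24.42 inches.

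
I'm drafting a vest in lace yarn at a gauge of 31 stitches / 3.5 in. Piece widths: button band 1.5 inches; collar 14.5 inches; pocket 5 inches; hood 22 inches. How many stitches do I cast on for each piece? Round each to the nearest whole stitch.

Rate = 31/3.5 = 8.857 sts per in.
button band: 1.5 × 8.857 = 13.29 → 13.
collar: 14.5 × 8.857 = 128.43 → 128.
pocket: 5 × 8.857 = 44.29 → 44.
hood: 22 × 8.857 = 194.86 → 195.

button band 13; collar 128; pocket 44; hood 195.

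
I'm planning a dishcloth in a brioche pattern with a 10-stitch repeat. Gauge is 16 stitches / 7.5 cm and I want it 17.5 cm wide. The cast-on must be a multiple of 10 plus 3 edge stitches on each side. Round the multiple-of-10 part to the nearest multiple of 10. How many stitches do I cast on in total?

16 / 7.5 = 2.133 sts per cm.
17.5 × 2.133 = 37.33 sts.
Less 6 edge sts → 31.33 for the repeat.
Nearest multiple of 10: 30.
Add back 6 edge sts → 36.

Cast on 36 stitches.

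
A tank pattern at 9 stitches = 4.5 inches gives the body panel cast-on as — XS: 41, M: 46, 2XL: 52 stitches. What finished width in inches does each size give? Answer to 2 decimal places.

9/4.5 = 2 sts per in.
XS: 41 / 2 = 20.500 → 20.50 in.
M: 46 / 2 = 23.000 → 23.00 in.
2XL: 52 / 2 = 26.000 → 26.00 in.

XS 20.50 inches; M 23.00 inches; 2XL 26.00 inches.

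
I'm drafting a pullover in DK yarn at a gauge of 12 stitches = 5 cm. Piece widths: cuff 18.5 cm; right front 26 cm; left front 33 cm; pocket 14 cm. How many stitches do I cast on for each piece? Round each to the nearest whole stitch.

cuff 44; right front 62; left front 79; pocket 34.

Rate = 12/5 = 2.4 sts per cm.
cuff: 18.5 × 2.4 = 44.40 → 44.
right front: 26 × 2.4 = 62.40 → 62.
left front: 33 × 2.4 = 79.20 → 79.
pocket: 14 × 2.4 = 33.60 → 34.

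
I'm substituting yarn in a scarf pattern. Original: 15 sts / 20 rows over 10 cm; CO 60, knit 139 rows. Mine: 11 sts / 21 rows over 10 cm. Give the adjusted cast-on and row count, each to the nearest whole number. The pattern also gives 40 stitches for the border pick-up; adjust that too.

Cast on 44 stitches; work 146 rows; border pick-up 29 stitches.

Stitches: 60 × 11/15 = 44.00 → 44.
Rows: 139 × 21/20 = 145.95 → 146.
border pick-up: 40 × 11/15 = 29.33 → 29.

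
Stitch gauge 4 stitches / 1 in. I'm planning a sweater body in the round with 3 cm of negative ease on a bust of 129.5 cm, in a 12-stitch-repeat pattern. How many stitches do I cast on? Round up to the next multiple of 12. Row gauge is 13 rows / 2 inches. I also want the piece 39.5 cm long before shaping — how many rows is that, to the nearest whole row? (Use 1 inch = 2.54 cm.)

Finished = 129.5 − 3 = 126.5 cm.
126.5 cm × 1/2.54 = 49.80 inches.
4/1 = 4 sts per in; 49.80 × 4 = 199.21 sts.
Next multiple of 12 → 204.
39.5 cm = 15.55 inches; × 6.5 = 101.08 → 101 rows.

Cast on 204 stitches; work 101 rows.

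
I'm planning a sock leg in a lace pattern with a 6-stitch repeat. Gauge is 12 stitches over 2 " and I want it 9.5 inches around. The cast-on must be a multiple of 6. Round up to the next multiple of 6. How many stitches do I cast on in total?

60 stitches.

12 / 2 = 6 sts per inch.
9.5 × 6 = 57.00 sts.
Next multiple of 6: 60.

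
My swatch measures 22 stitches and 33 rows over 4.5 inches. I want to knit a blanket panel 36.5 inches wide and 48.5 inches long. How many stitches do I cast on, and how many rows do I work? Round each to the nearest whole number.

Cast on 178 stitches and work 356 rows.

Stitch gauge = 22/4.5 = 4.889 sts/in; 36.5 × 4.889 = 178.44 → 178 sts.
Row gauge = 33/4.5 = 7.333 rows/in; 48.5 × 7.333 = 355.67 → 356 rows.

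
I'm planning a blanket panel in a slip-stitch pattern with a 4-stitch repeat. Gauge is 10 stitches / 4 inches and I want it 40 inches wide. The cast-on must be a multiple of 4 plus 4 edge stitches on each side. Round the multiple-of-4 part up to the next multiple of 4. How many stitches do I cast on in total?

Cast on 100 stitches.

10 / 4 = 2.5 sts per inch.
40 × 2.5 = 100.00 sts.
Less 8 edge sts → 92.00 for the repeat.
Next multiple of 4: 92.
Add back 8 edge sts → 100.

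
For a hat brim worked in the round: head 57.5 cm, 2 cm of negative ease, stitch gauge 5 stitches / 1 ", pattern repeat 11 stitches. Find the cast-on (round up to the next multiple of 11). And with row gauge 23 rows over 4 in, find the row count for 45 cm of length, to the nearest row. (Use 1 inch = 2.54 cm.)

Finished = 57.5 − 2 = 55.5 cm.
55.5 cm × 1/2.54 = 21.85 inches.
5/1 = 5 sts per in; 21.85 × 5 = 109.25 sts.
Next multiple of 11 → 110.
45 cm = 17.72 inches; × 5.75 = 101.87 → 102 rows.

Cast on 110 stitches; work 102 rows.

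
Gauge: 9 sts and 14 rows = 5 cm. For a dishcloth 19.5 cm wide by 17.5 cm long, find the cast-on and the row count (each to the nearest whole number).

Cast on 35 stitches and work 49 rows.

Stitch gauge = 9/5 = 1.8 sts/cm; 19.5 × 1.8 = 35.10 → 35 sts.
Row gauge = 14/5 = 2.8 rows/cm; 17.5 × 2.8 = 49.00 → 49 rows.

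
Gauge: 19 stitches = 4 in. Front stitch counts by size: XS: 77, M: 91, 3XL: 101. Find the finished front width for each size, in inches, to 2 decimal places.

XS 16.21 inches; M 19.16 inches; 3XL 21.26 inches.

19/4 = 4.75 sts per in.
XS: 77 / 4.75 = 16.211 → 16.21 in.
M: 91 / 4.75 = 19.158 → 19.16 in.
3XL: 101 / 4.75 = 21.263 → 21.26 in.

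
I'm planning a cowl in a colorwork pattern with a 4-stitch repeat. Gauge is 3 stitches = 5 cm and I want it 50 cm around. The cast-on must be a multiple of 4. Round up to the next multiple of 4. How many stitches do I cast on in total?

Cast on 32 stitches.

3 / 5 = 0.6 sts per cm.
50 × 0.6 = 30.00 sts.
Next multiple of 4: 32.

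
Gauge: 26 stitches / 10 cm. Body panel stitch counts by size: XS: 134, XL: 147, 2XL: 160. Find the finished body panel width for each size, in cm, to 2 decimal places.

XS 51.54 cm; XL 56.54 cm; 2XL 61.54 cm.

26/10 = 2.6 sts per cm.
XS: 134 / 2.6 = 51.538 → 51.54 cm.
XL: 147 / 2.6 = 56.538 → 56.54 cm.
2XL: 160 / 2.6 = 61.538 → 61.54 cm.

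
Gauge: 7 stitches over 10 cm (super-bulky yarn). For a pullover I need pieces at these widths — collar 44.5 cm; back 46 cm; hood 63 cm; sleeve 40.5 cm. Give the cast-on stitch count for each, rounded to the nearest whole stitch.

collar 31; back 32; hood 44; sleeve 28.

Rate = 7/10 = 0.7 sts per cm.
collar: 44.5 × 0.7 = 31.15 → 31.
back: 46 × 0.7 = 32.20 → 32.
hood: 63 × 0.7 = 44.10 → 44.
sleeve: 40.5 × 0.7 = 28.35 → 28.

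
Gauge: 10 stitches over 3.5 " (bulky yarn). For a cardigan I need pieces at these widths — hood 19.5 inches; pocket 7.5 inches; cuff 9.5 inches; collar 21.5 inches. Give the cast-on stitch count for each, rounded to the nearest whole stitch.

hood 56; pocket 21; cuff 27; collar 61.

Rate = 10/3.5 = 2.857 sts per in.
hood: 19.5 × 2.857 = 55.71 → 56.
pocket: 7.5 × 2.857 = 21.43 → 21.
cuff: 9.5 × 2.857 = 27.14 → 27.
collar: 21.5 × 2.857 = 61.43 → 61.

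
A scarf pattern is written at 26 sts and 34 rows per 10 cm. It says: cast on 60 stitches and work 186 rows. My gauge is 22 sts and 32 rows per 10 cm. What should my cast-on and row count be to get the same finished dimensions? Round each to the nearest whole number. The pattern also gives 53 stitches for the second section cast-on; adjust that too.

Cast on 51 stitches; work 175 rows; second section cast-on 45 stitches.

Stitches: 60 × 22/26 = 50.77 → 51.
Rows: 186 × 32/34 = 175.06 → 175.
second section cast-on: 53 × 22/26 = 44.85 → 45.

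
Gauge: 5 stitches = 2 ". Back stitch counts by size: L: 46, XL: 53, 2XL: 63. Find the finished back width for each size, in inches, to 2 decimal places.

L 18.40 inches; XL 21.20 inches; 2XL 25.20 inches.

5/2 = 2.5 sts per in.
L: 46 / 2.5 = 18.400 → 18.40 in.
XL: 53 / 2.5 = 21.200 → 21.20 in.
2XL: 63 / 2.5 = 25.200 → 25.20 in.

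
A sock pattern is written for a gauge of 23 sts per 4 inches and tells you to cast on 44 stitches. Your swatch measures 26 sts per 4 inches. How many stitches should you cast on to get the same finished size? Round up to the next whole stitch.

Scale factor = 26 / 23 = 1.130.
44 × 26 / 23 = 49.74 sts.
→ 50 sts.

Cast on 50 stitches.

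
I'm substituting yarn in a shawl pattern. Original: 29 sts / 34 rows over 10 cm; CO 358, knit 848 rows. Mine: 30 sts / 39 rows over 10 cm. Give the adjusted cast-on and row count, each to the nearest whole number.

Stitches: 358 × 30/29 = 370.34 → 370.
Rows: 848 × 39/34 = 972.71 → 973.

Cast on 370 stitches; work 973 rows.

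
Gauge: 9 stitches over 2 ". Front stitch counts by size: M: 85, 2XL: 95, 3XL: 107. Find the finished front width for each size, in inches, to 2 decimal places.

9/2 = 4.5 sts per in.
M: 85 / 4.5 = 18.889 → 18.89 in.
2XL: 95 / 4.5 = 21.111 → 21.11 in.
3XL: 107 / 4.5 = 23.778 → 23.78 in.

M 18.89 inches; 2XL 21.11 inches; 3XL 23.78 inches.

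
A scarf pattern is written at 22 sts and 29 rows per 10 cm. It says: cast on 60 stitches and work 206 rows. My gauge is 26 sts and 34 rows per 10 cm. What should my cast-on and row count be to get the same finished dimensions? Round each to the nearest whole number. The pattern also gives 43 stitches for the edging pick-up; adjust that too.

Stitches: 60 × 26/22 = 70.91 → 71.
Rows: 206 × 34/29 = 241.52 → 242.
edging pick-up: 43 × 26/22 = 50.82 → 51.

Cast on 71 stitches; work 242 rows; edging pick-up 51 stitches.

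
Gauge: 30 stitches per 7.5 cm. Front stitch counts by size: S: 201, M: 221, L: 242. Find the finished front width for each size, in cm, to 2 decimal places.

S 50.25 cm; M 55.25 cm; L 60.50 cm.

30/7.5 = 4 sts per cm.
S: 201 / 4 = 50.250 → 50.25 cm.
M: 221 / 4 = 55.250 → 55.25 cm.
L: 242 / 4 = 60.500 → 60.50 cm.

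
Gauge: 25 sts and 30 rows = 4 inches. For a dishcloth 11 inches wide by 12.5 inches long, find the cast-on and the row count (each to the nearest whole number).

Stitch gauge = 25/4 = 6.25 sts/in; 11 × 6.25 = 68.75 → 69 sts.
Row gauge = 30/4 = 7.5 rows/in; 12.5 × 7.5 = 93.75 → 94 rows.

Cast on 69 stitches and work 94 rows.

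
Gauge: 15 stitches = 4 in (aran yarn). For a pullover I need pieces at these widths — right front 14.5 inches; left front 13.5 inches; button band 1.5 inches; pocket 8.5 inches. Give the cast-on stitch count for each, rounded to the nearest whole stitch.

Rate = 15/4 = 3.75 sts per in.
right front: 14.5 × 3.75 = 54.38 → 54.
left front: 13.5 × 3.75 = 50.62 → 51.
button band: 1.5 × 3.75 = 5.62 → 6.
pocket: 8.5 × 3.75 = 31.88 → 32.

right front 54; left front 51; button band 6; pocket 32.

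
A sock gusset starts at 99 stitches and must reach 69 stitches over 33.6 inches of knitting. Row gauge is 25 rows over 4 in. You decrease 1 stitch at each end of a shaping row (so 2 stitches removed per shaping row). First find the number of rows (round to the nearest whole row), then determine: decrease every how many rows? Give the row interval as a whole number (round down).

Decrease every 14th row.

Rows = 33.6 × 6.25 = 210.0 → 210 rows.
Stitches to remove: 30 → 15 shaping rows (at 2 st each).
210 / 15 = 14.00 → every 14 rows.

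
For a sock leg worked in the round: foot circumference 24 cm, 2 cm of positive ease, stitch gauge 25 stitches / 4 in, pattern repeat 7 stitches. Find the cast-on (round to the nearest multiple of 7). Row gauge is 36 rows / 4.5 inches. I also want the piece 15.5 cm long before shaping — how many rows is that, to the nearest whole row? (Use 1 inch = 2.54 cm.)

Finished = 24 + 2 = 26 cm.
26 cm × 1/2.54 = 10.24 inches.
25/4 = 6.25 sts per in; 10.24 × 6.25 = 63.98 sts.
Nearest multiple of 7 → 63.
15.5 cm = 6.10 inches; × 8 = 48.82 → 49 rows.

Cast on 63 stitches; work 49 rows.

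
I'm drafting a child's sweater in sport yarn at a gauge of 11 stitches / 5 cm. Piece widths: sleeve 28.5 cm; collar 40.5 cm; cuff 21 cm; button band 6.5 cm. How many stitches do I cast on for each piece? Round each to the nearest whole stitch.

sleeve 63; collar 89; cuff 46; button band 14.

Rate = 11/5 = 2.2 sts per cm.
sleeve: 28.5 × 2.2 = 62.70 → 63.
collar: 40.5 × 2.2 = 89.10 → 89.
cuff: 21 × 2.2 = 46.20 → 46.
button band: 6.5 × 2.2 = 14.30 → 14.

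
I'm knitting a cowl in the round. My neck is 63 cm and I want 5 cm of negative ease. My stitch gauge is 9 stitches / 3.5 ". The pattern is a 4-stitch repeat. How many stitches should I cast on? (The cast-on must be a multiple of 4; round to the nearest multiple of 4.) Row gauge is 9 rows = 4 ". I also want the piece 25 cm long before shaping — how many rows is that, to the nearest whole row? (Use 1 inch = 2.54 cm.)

Finished = 63 − 5 = 58 cm.
58 cm × 1/2.54 = 22.83 inches.
9/3.5 = 2.571 sts per in; 22.83 × 2.571 = 58.72 sts.
Nearest multiple of 4 → 60.
25 cm = 9.84 inches; × 2.25 = 22.15 → 22 rows.

Cast on 60 stitches; work 22 rows.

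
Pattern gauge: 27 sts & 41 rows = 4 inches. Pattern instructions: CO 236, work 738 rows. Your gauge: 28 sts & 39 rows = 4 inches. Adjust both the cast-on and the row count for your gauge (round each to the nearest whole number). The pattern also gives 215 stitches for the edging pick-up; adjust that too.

Cast on 245 stitches; work 702 rows; edging pick-up 223 stitches.

Stitches: 236 × 28/27 = 244.74 → 245.
Rows: 738 × 39/41 = 702.00 → 702.
edging pick-up: 215 × 28/27 = 222.96 → 223.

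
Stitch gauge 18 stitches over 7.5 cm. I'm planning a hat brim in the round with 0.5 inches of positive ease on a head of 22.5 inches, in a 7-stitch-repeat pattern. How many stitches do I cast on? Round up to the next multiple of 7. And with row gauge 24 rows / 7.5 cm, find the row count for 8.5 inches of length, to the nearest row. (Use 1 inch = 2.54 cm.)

Cast on 147 stitches; work 69 rows.

Finished = 22.5 + 0.5 = 23 inches.
23 inches × 2.54 = 58.42 cm.
18/7.5 = 2.4 sts per cm; 58.42 × 2.4 = 140.21 sts.
Next multiple of 7 → 147.
8.5 inches = 21.59 cm; × 3.2 = 69.09 → 69 rows.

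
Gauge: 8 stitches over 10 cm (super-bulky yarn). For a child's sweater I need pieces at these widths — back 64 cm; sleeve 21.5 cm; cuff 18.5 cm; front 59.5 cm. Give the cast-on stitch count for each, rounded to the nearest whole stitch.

Rate = 8/10 = 0.8 sts per cm.
back: 64 × 0.8 = 51.20 → 51.
sleeve: 21.5 × 0.8 = 17.20 → 17.
cuff: 18.5 × 0.8 = 14.80 → 15.
front: 59.5 × 0.8 = 47.60 → 48.

back 51; sleeve 17; cuff 15; front 48.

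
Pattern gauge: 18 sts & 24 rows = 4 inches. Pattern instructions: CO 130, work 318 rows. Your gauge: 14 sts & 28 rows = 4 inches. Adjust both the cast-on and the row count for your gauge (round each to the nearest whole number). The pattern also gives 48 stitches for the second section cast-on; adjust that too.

Cast on 101 stitches; work 371 rows; second section cast-on 37 stitches.

Stitches: 130 × 14/18 = 101.11 → 101.
Rows: 318 × 28/24 = 371.00 → 371.
second section cast-on: 48 × 14/18 = 37.33 → 37.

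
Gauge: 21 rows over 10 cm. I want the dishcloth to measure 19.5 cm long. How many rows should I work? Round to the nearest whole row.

41 rows.

21 rows / 10 cm = 2.1 rows per cm.
19.5 × 2.1 = 40.95 rows.
Round to nearest → 41.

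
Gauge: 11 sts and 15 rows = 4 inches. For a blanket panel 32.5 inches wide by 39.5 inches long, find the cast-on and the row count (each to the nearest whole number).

Cast on 89 stitches and work 148 rows.

Stitch gauge = 11/4 = 2.75 sts/in; 32.5 × 2.75 = 89.38 → 89 sts.
Row gauge = 15/4 = 3.75 rows/in; 39.5 × 3.75 = 148.12 → 148 rows.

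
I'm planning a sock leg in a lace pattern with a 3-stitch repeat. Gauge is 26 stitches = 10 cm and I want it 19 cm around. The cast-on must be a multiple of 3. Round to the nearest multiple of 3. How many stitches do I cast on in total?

48 stitches.

26 / 10 = 2.6 sts per cm.
19 × 2.6 = 49.40 sts.
Nearest multiple of 3: 48.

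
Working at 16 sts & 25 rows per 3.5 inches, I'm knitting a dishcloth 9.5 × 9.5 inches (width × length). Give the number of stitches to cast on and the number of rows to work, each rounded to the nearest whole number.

Cast on 43 stitches and work 68 rows.

Stitch gauge = 16/3.5 = 4.571 sts/in; 9.5 × 4.571 = 43.43 → 43 sts.
Row gauge = 25/3.5 = 7.143 rows/in; 9.5 × 7.143 = 67.86 → 68 rows.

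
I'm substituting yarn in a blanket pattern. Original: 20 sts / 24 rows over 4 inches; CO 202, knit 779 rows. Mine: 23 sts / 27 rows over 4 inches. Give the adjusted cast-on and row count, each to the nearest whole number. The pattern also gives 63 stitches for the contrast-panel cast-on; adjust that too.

Stitches: 202 × 23/20 = 232.30 → 232.
Rows: 779 × 27/24 = 876.38 → 876.
contrast-panel cast-on: 63 × 23/20 = 72.45 → 72.

Cast on 232 stitches; work 876 rows; contrast-panel cast-on 72 stitches.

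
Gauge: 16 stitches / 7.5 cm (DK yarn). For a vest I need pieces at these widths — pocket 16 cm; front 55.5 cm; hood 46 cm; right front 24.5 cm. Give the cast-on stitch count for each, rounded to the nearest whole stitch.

Rate = 16/7.5 = 2.133 sts per cm.
pocket: 16 × 2.133 = 34.13 → 34.
front: 55.5 × 2.133 = 118.40 → 118.
hood: 46 × 2.133 = 98.13 → 98.
right front: 24.5 × 2.133 = 52.27 → 52.

pocket 34; front 118; hood 98; right front 52.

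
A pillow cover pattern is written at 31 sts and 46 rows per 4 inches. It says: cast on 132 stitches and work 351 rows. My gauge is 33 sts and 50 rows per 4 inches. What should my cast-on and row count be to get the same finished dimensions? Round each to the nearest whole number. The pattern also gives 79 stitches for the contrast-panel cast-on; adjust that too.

Stitches: 132 × 33/31 = 140.52 → 141.
Rows: 351 × 50/46 = 381.52 → 382.
contrast-panel cast-on: 79 × 33/31 = 84.10 → 84.

Cast on 141 stitches; work 382 rows; contrast-panel cast-on 84 stitches.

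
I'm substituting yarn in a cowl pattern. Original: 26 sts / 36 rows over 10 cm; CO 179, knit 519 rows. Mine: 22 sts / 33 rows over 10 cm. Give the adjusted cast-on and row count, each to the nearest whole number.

Cast on 151 stitches; work 476 rows.

Stitches: 179 × 22/26 = 151.46 → 151.
Rows: 519 × 33/36 = 475.75 → 476.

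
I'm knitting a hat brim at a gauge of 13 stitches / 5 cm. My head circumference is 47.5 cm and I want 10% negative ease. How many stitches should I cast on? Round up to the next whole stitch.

Finished = 47.5 × 0.90 = 42.75 cm.
13 / 5 = 2.6 sts per cm.
42.75 × 2.6 = 111.15 sts.
→ 112 sts.

112 stitches.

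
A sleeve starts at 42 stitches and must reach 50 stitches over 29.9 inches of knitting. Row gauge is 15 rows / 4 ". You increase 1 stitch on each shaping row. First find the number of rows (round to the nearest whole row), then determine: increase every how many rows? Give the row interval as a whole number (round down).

Increase every 14th row.

Rows = 29.9 × 3.75 = 112.1 → 112 rows.
Stitches to add: 8 → 8 shaping rows (at 1 st each).
112 / 8 = 14.00 → every 14 rows.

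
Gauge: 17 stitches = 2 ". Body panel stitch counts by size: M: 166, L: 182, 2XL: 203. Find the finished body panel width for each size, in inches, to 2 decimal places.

17/2 = 8.5 sts per in.
M: 166 / 8.5 = 19.529 → 19.53 in.
L: 182 / 8.5 = 21.412 → 21.41 in.
2XL: 203 / 8.5 = 23.882 → 23.88 in.

M 19.53 inches; L 21.41 inches; 2XL 23.88 inches.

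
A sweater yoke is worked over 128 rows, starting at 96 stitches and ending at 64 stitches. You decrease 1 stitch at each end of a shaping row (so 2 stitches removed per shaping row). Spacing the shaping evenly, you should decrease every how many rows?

Decrease every 8th row.

Stitches to remove: |64 − 96| = 32.
Shaping rows needed: 32 / 2 = 16.
128 rows / 16 = every 8 rows.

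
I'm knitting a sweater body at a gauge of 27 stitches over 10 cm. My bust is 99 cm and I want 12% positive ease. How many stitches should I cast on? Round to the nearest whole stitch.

CO 299 sts.

Finished = 99 × 1.12 = 110.88 cm.
27 / 10 = 2.7 sts per cm.
110.88 × 2.7 = 299.38 sts.
→ 299 sts.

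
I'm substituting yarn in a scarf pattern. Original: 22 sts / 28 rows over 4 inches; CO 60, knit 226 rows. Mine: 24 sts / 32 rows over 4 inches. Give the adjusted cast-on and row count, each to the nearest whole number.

Cast on 65 stitches; work 258 rows.

Stitches: 60 × 24/22 = 65.45 → 65.
Rows: 226 × 32/28 = 258.29 → 258.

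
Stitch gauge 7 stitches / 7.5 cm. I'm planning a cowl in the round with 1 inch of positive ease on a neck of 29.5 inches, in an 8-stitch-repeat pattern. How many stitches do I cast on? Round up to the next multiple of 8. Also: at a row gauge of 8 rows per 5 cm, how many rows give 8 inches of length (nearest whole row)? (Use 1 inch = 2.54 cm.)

Cast on 80 stitches; work 33 rows.

Finished = 29.5 + 1 = 30.5 inches.
30.5 inches × 2.54 = 77.47 cm.
7/7.5 = 0.933 sts per cm; 77.47 × 0.933 = 72.31 sts.
Next multiple of 8 → 80.
8 inches = 20.32 cm; × 1.6 = 32.51 → 33 rows.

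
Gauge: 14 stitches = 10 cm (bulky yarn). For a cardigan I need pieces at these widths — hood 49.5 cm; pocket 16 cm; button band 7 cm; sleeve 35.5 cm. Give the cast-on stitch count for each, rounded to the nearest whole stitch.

hood 69; pocket 22; button band 10; sleeve 50.

Rate = 14/10 = 1.4 sts per cm.
hood: 49.5 × 1.4 = 69.30 → 69.
pocket: 16 × 1.4 = 22.40 → 22.
button band: 7 × 1.4 = 9.80 → 10.
sleeve: 35.5 × 1.4 = 49.70 → 50.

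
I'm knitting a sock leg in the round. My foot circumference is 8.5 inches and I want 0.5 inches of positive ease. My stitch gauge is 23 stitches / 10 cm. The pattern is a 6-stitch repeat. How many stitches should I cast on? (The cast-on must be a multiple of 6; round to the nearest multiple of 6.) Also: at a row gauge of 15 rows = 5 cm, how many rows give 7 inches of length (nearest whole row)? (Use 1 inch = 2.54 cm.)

Cast on 54 stitches; work 53 rows.

Finished = 8.5 + 0.5 = 9 inches.
9 inches × 2.54 = 22.86 cm.
23/10 = 2.3 sts per cm; 22.86 × 2.3 = 52.58 sts.
Nearest multiple of 6 → 54.
7 inches = 17.78 cm; × 3 = 53.34 → 53 rows.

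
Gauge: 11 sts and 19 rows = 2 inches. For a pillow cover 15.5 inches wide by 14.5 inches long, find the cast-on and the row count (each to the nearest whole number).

Cast on 85 stitches and work 138 rows.

Stitch gauge = 11/2 = 5.5 sts/in; 15.5 × 5.5 = 85.25 → 85 sts.
Row gauge = 19/2 = 9.5 rows/in; 14.5 × 9.5 = 137.75 → 138 rows.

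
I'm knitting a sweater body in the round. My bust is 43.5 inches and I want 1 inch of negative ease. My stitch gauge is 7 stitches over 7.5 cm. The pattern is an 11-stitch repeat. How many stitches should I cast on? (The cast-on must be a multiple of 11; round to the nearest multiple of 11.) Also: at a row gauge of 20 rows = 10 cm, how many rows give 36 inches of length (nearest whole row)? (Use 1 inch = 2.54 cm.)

Cast on 99 stitches; work 183 rows.

Finished = 43.5 − 1 = 42.5 inches.
42.5 inches × 2.54 = 107.95 cm.
7/7.5 = 0.933 sts per cm; 107.95 × 0.933 = 100.75 sts.
Nearest multiple of 11 → 99.
36 inches = 91.44 cm; × 2 = 182.88 → 183 rows.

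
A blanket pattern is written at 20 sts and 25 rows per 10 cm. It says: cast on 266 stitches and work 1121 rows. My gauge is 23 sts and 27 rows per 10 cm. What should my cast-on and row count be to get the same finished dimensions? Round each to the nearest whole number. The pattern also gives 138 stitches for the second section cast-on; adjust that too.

Cast on 306 stitches; work 1211 rows; second section cast-on 159 stitches.

Stitches: 266 × 23/20 = 305.90 → 306.
Rows: 1121 × 27/25 = 1210.68 → 1211.
second section cast-on: 138 × 23/20 = 158.70 → 159.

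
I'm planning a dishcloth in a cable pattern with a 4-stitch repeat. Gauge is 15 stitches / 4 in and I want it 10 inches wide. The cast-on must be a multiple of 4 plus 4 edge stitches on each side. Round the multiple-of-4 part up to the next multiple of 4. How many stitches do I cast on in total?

40 stitches.

15 / 4 = 3.75 sts per inch.
10 × 3.75 = 37.50 sts.
Less 8 edge sts → 29.50 for the repeat.
Next multiple of 4: 32.
Add back 8 edge sts → 40.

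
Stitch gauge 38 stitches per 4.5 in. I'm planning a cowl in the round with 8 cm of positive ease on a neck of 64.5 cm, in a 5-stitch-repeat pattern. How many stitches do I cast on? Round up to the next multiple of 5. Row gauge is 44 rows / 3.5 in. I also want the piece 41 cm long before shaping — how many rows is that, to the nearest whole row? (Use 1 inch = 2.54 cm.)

Finished = 64.5 + 8 = 72.5 cm.
72.5 cm × 1/2.54 = 28.54 inches.
38/4.5 = 8.444 sts per in; 28.54 × 8.444 = 241.03 sts.
Next multiple of 5 → 245.
41 cm = 16.14 inches; × 12.571 = 202.92 → 203 rows.

Cast on 245 stitches; work 203 rows.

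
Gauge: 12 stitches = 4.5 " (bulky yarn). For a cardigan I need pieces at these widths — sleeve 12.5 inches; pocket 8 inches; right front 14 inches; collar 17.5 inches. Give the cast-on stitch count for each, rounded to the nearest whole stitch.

Rate = 12/4.5 = 2.667 sts per in.
sleeve: 12.5 × 2.667 = 33.33 → 33.
pocket: 8 × 2.667 = 21.33 → 21.
right front: 14 × 2.667 = 37.33 → 37.
collar: 17.5 × 2.667 = 46.67 → 47.

sleeve 33; pocket 21; right front 37; collar 47.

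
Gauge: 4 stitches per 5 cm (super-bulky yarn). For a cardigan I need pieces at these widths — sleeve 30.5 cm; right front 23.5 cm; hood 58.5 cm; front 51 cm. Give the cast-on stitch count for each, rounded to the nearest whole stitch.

sleeve 24; right front 19; hood 47; front 41.

Rate = 4/5 = 0.8 sts per cm.
sleeve: 30.5 × 0.8 = 24.40 → 24.
right front: 23.5 × 0.8 = 18.80 → 19.
hood: 58.5 × 0.8 = 46.80 → 47.
front: 51 × 0.8 = 40.80 → 41.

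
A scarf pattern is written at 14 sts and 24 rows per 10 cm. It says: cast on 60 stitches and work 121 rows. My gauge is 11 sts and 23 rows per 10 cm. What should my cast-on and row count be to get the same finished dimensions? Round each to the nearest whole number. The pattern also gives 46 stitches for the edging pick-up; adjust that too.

Cast on 47 stitches; work 116 rows; edging pick-up 36 stitches.

Stitches: 60 × 11/14 = 47.14 → 47.
Rows: 121 × 23/24 = 115.96 → 116.
edging pick-up: 46 × 11/14 = 36.14 → 36.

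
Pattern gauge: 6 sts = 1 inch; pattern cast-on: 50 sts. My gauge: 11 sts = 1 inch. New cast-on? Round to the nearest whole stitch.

CO 92 sts.

Scale factor = 11 / 6 = 1.833.
50 × 11 / 6 = 91.67 sts.
→ 92 sts.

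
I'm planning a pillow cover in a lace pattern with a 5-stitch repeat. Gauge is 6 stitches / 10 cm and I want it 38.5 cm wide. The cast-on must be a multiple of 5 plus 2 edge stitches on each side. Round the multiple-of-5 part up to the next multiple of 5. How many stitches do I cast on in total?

Cast on 24 stitches.

6 / 10 = 0.6 sts per cm.
38.5 × 0.6 = 23.10 sts.
Less 4 edge sts → 19.10 for the repeat.
Next multiple of 5: 20.
Add back 4 edge sts → 24.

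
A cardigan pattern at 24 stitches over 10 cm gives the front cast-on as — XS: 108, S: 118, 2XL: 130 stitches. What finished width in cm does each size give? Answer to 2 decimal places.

XS 45.00 cm; S 49.17 cm; 2XL 54.17 cm.

24/10 = 2.4 sts per cm.
XS: 108 / 2.4 = 45.000 → 45.00 cm.
S: 118 / 2.4 = 49.167 → 49.17 cm.
2XL: 130 / 2.4 = 54.167 → 54.17 cm.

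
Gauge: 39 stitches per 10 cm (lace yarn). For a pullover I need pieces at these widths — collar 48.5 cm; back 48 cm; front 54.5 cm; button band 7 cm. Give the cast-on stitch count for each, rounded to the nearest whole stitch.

collar 189; back 187; front 213; button band 27.

Rate = 39/10 = 3.9 sts per cm.
collar: 48.5 × 3.9 = 189.15 → 189.
back: 48 × 3.9 = 187.20 → 187.
front: 54.5 × 3.9 = 212.55 → 213.
button band: 7 × 3.9 = 27.30 → 27.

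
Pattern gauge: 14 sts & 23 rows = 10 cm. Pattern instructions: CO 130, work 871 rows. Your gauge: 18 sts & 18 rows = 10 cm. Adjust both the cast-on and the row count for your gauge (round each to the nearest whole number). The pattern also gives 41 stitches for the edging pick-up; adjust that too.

Stitches: 130 × 18/14 = 167.14 → 167.
Rows: 871 × 18/23 = 681.65 → 682.
edging pick-up: 41 × 18/14 = 52.71 → 53.

Cast on 167 stitches; work 682 rows; edging pick-up 53 stitches.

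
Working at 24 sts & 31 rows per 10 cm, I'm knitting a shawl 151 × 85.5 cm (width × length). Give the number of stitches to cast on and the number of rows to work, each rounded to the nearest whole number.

Stitch gauge = 24/10 = 2.4 sts/cm; 151 × 2.4 = 362.40 → 362 sts.
Row gauge = 31/10 = 3.1 rows/cm; 85.5 × 3.1 = 265.05 → 265 rows.

Cast on 362 stitches and work 265 rows.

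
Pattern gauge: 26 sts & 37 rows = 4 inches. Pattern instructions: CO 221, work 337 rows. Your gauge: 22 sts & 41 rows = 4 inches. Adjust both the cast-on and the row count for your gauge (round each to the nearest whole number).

Cast on 187 stitches; work 373 rows.

Stitches: 221 × 22/26 = 187.00 → 187.
Rows: 337 × 41/37 = 373.43 → 373.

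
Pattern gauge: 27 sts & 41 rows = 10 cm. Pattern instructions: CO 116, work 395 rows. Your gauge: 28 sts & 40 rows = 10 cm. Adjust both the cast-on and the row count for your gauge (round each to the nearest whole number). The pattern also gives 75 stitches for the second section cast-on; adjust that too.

Stitches: 116 × 28/27 = 120.30 → 120.
Rows: 395 × 40/41 = 385.37 → 385.
second section cast-on: 75 × 28/27 = 77.78 → 78.

Cast on 120 stitches; work 385 rows; second section cast-on 78 stitches.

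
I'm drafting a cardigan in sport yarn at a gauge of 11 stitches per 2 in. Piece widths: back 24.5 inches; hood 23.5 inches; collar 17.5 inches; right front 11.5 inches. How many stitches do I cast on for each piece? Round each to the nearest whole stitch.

back 135; hood 129; collar 96; right front 63.

Rate = 11/2 = 5.5 sts per in.
back: 24.5 × 5.5 = 134.75 → 135.
hood: 23.5 × 5.5 = 129.25 → 129.
collar: 17.5 × 5.5 = 96.25 → 96.
right front: 11.5 × 5.5 = 63.25 → 63.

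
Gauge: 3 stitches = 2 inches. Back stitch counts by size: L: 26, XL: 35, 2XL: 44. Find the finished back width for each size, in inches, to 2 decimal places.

3/2 = 1.5 sts per in.
L: 26 / 1.5 = 17.333 → 17.33 in.
XL: 35 / 1.5 = 23.333 → 23.33 in.
2XL: 44 / 1.5 = 29.333 → 29.33 in.

L 17.33 inches; XL 23.33 inches; 2XL 29.33 inches.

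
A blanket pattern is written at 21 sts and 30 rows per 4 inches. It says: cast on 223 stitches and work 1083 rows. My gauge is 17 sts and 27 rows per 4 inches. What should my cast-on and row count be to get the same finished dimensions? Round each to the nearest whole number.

Cast on 181 stitches; work 975 rows.

Stitches: 223 × 17/21 = 180.52 → 181.
Rows: 1083 × 27/30 = 974.70 → 975.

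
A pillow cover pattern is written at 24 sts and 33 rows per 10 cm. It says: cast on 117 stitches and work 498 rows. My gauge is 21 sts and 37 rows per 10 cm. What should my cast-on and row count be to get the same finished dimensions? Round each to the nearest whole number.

Cast on 102 stitches; work 558 rows.

Stitches: 117 × 21/24 = 102.38 → 102.
Rows: 498 × 37/33 = 558.36 → 558.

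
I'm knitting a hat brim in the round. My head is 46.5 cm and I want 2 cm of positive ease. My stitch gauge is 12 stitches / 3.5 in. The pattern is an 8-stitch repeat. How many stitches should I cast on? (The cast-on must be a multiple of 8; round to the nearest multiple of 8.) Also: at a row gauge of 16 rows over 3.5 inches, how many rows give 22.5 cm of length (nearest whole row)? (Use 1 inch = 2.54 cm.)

Finished = 46.5 + 2 = 48.5 cm.
48.5 cm × 1/2.54 = 19.09 inches.
12/3.5 = 3.429 sts per in; 19.09 × 3.429 = 65.47 sts.
Nearest multiple of 8 → 64.
22.5 cm = 8.86 inches; × 4.571 = 40.49 → 40 rows.

Cast on 64 stitches; work 40 rows.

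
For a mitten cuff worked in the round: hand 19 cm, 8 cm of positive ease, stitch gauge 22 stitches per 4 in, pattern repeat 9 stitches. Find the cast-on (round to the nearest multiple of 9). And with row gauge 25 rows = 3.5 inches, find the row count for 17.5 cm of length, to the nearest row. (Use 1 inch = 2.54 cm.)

Finished = 19 + 8 = 27 cm.
27 cm × 1/2.54 = 10.63 inches.
22/4 = 5.5 sts per in; 10.63 × 5.5 = 58.46 sts.
Nearest multiple of 9 → 54.
17.5 cm = 6.89 inches; × 7.143 = 49.21 → 49 rows.

Cast on 54 stitches; work 49 rows.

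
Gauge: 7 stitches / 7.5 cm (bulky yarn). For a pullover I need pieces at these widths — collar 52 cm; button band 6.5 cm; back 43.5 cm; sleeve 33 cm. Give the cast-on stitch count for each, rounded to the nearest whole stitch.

Rate = 7/7.5 = 0.933 sts per cm.
collar: 52 × 0.933 = 48.53 → 49.
button band: 6.5 × 0.933 = 6.07 → 6.
back: 43.5 × 0.933 = 40.60 → 41.
sleeve: 33 × 0.933 = 30.80 → 31.

collar 49; button band 6; back 41; sleeve 31.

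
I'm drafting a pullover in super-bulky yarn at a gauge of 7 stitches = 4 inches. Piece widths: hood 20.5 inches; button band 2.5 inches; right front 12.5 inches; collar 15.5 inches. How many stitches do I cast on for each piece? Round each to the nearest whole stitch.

hood 36; button band 4; right front 22; collar 27.

Rate = 7/4 = 1.75 sts per in.
hood: 20.5 × 1.75 = 35.88 → 36.
button band: 2.5 × 1.75 = 4.38 → 4.
right front: 12.5 × 1.75 = 21.88 → 22.
collar: 15.5 × 1.75 = 27.12 → 27.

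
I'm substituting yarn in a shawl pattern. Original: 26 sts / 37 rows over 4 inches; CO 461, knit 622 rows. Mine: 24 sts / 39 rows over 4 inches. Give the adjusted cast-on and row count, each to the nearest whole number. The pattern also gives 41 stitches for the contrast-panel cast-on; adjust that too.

Cast on 426 stitches; work 656 rows; contrast-panel cast-on 38 stitches.

Stitches: 461 × 24/26 = 425.54 → 426.
Rows: 622 × 39/37 = 655.62 → 656.
contrast-panel cast-on: 41 × 24/26 = 37.85 → 38.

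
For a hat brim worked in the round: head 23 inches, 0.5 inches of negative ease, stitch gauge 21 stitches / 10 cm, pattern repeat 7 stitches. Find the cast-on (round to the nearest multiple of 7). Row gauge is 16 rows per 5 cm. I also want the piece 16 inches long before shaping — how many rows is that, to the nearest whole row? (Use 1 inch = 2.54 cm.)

Cast on 119 stitches; work 130 rows.

Finished = 23 − 0.5 = 22.5 inches.
22.5 inches × 2.54 = 57.15 cm.
21/10 = 2.1 sts per cm; 57.15 × 2.1 = 120.02 sts.
Nearest multiple of 7 → 119.
16 inches = 40.64 cm; × 3.2 = 130.05 → 130 rows.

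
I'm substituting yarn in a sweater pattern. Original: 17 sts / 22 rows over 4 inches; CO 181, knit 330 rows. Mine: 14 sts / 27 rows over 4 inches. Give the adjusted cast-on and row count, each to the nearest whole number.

Cast on 149 stitches; work 405 rows.

Stitches: 181 × 14/17 = 149.06 → 149.
Rows: 330 × 27/22 = 405.00 → 405.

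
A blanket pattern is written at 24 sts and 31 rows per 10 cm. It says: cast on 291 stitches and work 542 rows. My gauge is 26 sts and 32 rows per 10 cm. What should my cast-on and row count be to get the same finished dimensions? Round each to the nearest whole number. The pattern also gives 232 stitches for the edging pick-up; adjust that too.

Cast on 315 stitches; work 559 rows; edging pick-up 251 stitches.

Stitches: 291 × 26/24 = 315.25 → 315.
Rows: 542 × 32/31 = 559.48 → 559.
edging pick-up: 232 × 26/24 = 251.33 → 251.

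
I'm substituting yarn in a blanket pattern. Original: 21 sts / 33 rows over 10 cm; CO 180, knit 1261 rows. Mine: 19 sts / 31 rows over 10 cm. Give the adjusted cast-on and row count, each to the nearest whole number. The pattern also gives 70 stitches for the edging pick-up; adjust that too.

Stitches: 180 × 19/21 = 162.86 → 163.
Rows: 1261 × 31/33 = 1184.58 → 1185.
edging pick-up: 70 × 19/21 = 63.33 → 63.

Cast on 163 stitches; work 1185 rows; edging pick-up 63 stitches.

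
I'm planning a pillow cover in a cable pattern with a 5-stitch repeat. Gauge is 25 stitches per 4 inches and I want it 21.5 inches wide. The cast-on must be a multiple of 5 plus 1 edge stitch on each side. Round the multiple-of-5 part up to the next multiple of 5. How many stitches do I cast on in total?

Cast on 137 stitches.

25 / 4 = 6.25 sts per inch.
21.5 × 6.25 = 134.38 sts.
Less 2 edge sts → 132.38 for the repeat.
Next multiple of 5: 135.
Add back 2 edge sts → 137.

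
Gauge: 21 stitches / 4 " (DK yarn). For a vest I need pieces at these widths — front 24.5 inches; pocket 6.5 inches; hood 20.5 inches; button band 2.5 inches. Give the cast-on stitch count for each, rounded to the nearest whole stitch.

front 129; pocket 34; hood 108; button band 13.

Rate = 21/4 = 5.25 sts per in.
front: 24.5 × 5.25 = 128.62 → 129.
pocket: 6.5 × 5.25 = 34.12 → 34.
hood: 20.5 × 5.25 = 107.62 → 108.
button band: 2.5 × 5.25 = 13.12 → 13.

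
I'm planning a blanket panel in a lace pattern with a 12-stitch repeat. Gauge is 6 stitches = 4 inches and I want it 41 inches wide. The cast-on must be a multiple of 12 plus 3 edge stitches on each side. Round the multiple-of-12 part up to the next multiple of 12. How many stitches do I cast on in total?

CO 66 sts.

6 / 4 = 1.5 sts per inch.
41 × 1.5 = 61.50 sts.
Less 6 edge sts → 55.50 for the repeat.
Next multiple of 12: 60.
Add back 6 edge sts → 66.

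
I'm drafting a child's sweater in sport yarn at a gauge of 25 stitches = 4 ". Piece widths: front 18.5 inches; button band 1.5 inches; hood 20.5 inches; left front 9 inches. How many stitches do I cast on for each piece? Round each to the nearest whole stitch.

Rate = 25/4 = 6.25 sts per in.
front: 18.5 × 6.25 = 115.62 → 116.
button band: 1.5 × 6.25 = 9.38 → 9.
hood: 20.5 × 6.25 = 128.12 → 128.
left front: 9 × 6.25 = 56.25 → 56.

front 116; button band 9; hood 128; left front 56.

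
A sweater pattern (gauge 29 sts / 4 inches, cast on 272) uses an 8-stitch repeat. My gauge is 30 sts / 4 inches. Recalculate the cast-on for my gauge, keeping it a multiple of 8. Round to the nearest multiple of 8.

CO 280 sts.

272 × 30 / 29 = 281.38.
Nearest multiple of 8: 280.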